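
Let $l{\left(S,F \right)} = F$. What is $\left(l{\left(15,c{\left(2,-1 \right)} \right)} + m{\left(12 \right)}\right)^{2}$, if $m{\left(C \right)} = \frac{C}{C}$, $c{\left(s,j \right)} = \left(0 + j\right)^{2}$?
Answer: $4$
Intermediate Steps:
$c{\left(s,j \right)} = j^{2}$
$m{\left(C \right)} = 1$
$\left(l{\left(15,c{\left(2,-1 \right)} \right)} + m{\left(12 \right)}\right)^{2} = \left(\left(-1\right)^{2} + 1\right)^{2} = \left(1 + 1\right)^{2} = 2^{2} = 4$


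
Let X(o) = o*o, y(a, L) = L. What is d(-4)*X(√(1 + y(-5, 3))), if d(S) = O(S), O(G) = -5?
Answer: -20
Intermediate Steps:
X(o) = o²
d(S) = -5
d(-4)*X(√(1 + y(-5, 3))) = -5*(√(1 + 3))² = -5*(√4)² = -5*2² = -5*4 = -20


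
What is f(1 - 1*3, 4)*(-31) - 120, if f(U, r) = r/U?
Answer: -58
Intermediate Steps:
f(1 - 1*3, 4)*(-31) - 120 = (4/(1 - 1*3))*(-31) - 120 = (4/(1 - 3))*(-31) - 120 = (4/(-2))*(-31) - 120 = (4*(-1/2))*(-31) - 120 = -2*(-31) - 120 = 62 - 120 = -58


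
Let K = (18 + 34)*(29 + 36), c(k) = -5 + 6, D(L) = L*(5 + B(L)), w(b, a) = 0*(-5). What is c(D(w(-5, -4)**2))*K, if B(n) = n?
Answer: 3380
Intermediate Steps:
w(b, a) = 0
D(L) = L*(5 + L)
c(k) = 1
K = 3380 (K = 52*65 = 3380)
c(D(w(-5, -4)**2))*K = 1*3380 = 3380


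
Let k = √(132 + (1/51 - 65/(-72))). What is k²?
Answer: 162697/1224 ≈ 132.92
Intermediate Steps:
k = √5531698/204 (k = √(132 + (1*(1/51) - 65*(-1/72))) = √(132 + (1/51 + 65/72)) = √(132 + 1129/1224) = √(162697/1224) = √5531698/204 ≈ 11.529)
k² = (√5531698/204)² = 162697/1224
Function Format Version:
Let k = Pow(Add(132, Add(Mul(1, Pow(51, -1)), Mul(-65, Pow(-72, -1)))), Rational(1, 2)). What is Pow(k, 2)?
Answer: Rational(162697, 1224) ≈ 132.92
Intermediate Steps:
k = Mul(Rational(1, 204), Pow(5531698, Rational(1, 2))) (k = Pow(Add(132, Add(Mul(1, Rational(1, 51)), Mul(-65, Rational(-1, 72)))), Rational(1, 2)) = Pow(Add(132, Add(Rational(1, 51), Rational(65, 72))), Rational(1, 2)) = Pow(Add(132, Rational(1129, 1224)), Rational(1, 2)) = Pow(Rational(162697, 1224), Rational(1, 2)) = Mul(Rational(1, 204), Pow(5531698, Rational(1, 2))) ≈ 11.529)
Pow(k, 2) = Pow(Mul(Rational(1, 204), Pow(5531698, Rational(1, 2))), 2) = Rational(162697, 1224)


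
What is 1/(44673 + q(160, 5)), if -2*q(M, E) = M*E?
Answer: 1/44273 ≈ 2.2587e-5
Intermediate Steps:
q(M, E) = -E*M/2 (q(M, E) = -M*E/2 = -E*M/2)
1/(44673 + q(160, 5)) = 1/(44673 - ½*5*160) = 1/(44673 - 400) = 1/44273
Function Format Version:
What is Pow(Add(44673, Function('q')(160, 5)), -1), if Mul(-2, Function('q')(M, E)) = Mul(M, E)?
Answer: Rational(1, 44273) ≈ 2.2587e-5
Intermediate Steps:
Function('q')(M, E) = Mul(Rational(-1, 2), E, M) (Function('q')(M, E) = Mul(Rational(-1, 2), Mul(M, E)) = Mul(Rational(-1, 2), Mul(E, M)) = Mul(Rational(-1, 2), E, M))
Pow(Add(44673, Function('q')(160, 5)), -1) = Pow(Add(44673, Mul(Rational(-1, 2), 5, 160)), -1) = Pow(Add(44673, -400), -1) = Pow(44273, -1) = Rational(1, 44273)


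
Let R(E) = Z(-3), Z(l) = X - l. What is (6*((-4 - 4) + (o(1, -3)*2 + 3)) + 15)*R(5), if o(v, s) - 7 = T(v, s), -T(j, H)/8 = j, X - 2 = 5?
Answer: -270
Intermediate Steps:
X = 7 (X = 2 + 5 = 7)
T(j, H) = -8*j
o(v, s) = 7 - 8*v
Z(l) = 7 - l
R(E) = 10 (R(E) = 7 - 1*(-3) = 7 + 3 = 10)
(6*((-4 - 4) + (o(1, -3)*2 + 3)) + 15)*R(5) = (6*((-4 - 4) + ((7 - 8*1)*2 + 3)) + 15)*10 = (6*(-8 + ((7 - 8)*2 + 3)) + 15)*10 = (6*(-8 + (-1*2 + 3)) + 15)*10 = (6*(-8 + (-2 + 3)) + 15)*10 = (6*(-8 + 1) + 15)*10 = (6*(-7) + 15)*10 = (-42 + 15)*10 = -27*10 = -270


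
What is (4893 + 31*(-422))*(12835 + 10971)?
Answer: -194947334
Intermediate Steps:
(4893 + 31*(-422))*(12835 + 10971) = (4893 - 13082)*23806 = -8189*23806 = -194947334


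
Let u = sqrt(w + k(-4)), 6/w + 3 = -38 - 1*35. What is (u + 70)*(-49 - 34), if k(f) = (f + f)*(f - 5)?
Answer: -5810 - 83*sqrt(103854)/38 ≈ -6513.9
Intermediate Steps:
k(f) = 2*f*(-5 + f) (k(f) = (2*f)*(-5 + f) = 2*f*(-5 + f))
w = -3/38 (w = 6/(-3 + (-38 - 1*35)) = 6/(-3 + (-38 - 35)) = 6/(-3 - 73) = 6/(-76) = 6*(-1/76) = -3/38 ≈ -0.078947)
u = sqrt(103854)/38 (u = sqrt(-3/38 + 2*(-4)*(-5 - 4)) = sqrt(-3/38 + 2*(-4)*(-9)) = sqrt(-3/38 + 72) = sqrt(2733/38) = sqrt(103854)/38 ≈ 8.4806)
(u + 70)*(-49 - 34) = (sqrt(103854)/38 + 70)*(-49 - 34) = (70 + sqrt(103854)/38)*(-83) = -5810 - 83*sqrt(103854)/38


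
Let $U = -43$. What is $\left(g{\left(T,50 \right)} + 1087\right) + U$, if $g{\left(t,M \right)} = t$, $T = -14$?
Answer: $1030$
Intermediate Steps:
$\left(g{\left(T,50 \right)} + 1087\right) + U = \left(-14 + 1087\right) - 43 = 1073 - 43 = 1030$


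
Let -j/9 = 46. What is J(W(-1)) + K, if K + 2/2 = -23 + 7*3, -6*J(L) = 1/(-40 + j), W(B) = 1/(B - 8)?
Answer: -8171/2724 ≈ -2.9996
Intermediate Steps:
j = -414 (j = -9*46 = -414)
W(B) = 1/(-8 + B)
J(L) = 1/2724 (J(L) = -1/(6*(-40 - 414)) = -⅙/(-454) = -⅙*(-1/454) = 1/2724)
K = -3 (K = -1 + (-23 + 7*3) = -1 + (-23 + 21) = -1 - 2 = -3)
J(W(-1)) + K = 1/2724 - 3 = -8171/2724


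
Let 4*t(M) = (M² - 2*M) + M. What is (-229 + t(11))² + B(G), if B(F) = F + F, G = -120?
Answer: 161449/4 ≈ 40362.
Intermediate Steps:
t(M) = -M/4 + M²/4 (t(M) = ((M² - 2*M) + M)/4 = (M² - M)/4 = -M/4 + M²/4)
B(F) = 2*F
(-229 + t(11))² + B(G) = (-229 + (¼)*11*(-1 + 11))² + 2*(-120) = (-229 + (¼)*11*10)² - 240 = (-229 + 55/2)² - 240 = (-403/2)² - 240 = 162409/4 - 240 = 161449/4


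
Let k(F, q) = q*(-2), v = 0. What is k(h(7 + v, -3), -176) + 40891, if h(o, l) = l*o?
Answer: 41243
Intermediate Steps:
k(F, q) = -2*q
k(h(7 + v, -3), -176) + 40891 = -2*(-176) + 40891 = 352 + 40891 = 41243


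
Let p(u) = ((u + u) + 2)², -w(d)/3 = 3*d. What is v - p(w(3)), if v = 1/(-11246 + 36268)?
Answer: -67659487/25022 ≈ -2704.0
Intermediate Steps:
v = 1/25022 ≈ 3.9965e-5
w(d) = -9*d
p(u) = (2 + 2*u)² (p(u) = (2*u + 2)² = (2 + 2*u)²)
v - p(w(3)) = 1/25022 - 4*(1 - 9*3)² = 1/25022 - 4*(1 - 27)² = 1/25022 - 4*(-26)² = 1/25022 - 4*676 = 1/25022 - 1*2704 = 1/25022 - 2704 = -67659487/25022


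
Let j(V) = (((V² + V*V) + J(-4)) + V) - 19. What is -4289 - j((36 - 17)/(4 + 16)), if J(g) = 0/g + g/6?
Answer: -2563253/600 ≈ -4272.1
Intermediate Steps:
J(g) = g/6 (J(g) = 0 + g*(⅙) = 0 + g/6 = g/6)
j(V) = -59/3 + V + 2*V² (j(V) = (((V² + V*V) + (⅙)*(-4)) + V) - 19 = (((V² + V²) - ⅔) + V) - 19 = ((2*V² - ⅔) + V) - 19 = ((-⅔ + 2*V²) + V) - 19 = (-⅔ + V + 2*V²) - 19 = -59/3 + V + 2*V²)
-4289 - j((36 - 17)/(4 + 16)) = -4289 - (-59/3 + (36 - 17)/(4 + 16) + 2*((36 - 17)/(4 + 16))²) = -4289 - (-59/3 + 19/20 + 2*(19/20)²) = -4289 - (-59/3 + 19/20 + 2*(361/400)) = -4289 - (-59/3 + 19/20 + 361/200) = -4289 - 1*(-10147/600) = -4289 + 10147/600 = -2563253/600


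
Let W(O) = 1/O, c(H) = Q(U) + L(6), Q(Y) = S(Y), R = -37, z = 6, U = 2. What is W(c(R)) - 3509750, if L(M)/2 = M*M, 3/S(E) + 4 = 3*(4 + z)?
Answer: -6580781224/1875 ≈ -3.5097e+6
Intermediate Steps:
S(E) = 3/26 (S(E) = 3/(-4 + 3*(4 + 6)) = 3/(-4 + 3*10) = 3/(-4 + 30) = 3/26)
L(M) = 2*M² (L(M) = 2*(M*M) = 2*M²)
Q(Y) = 3/26
c(H) = 1875/26 (c(H) = 3/26 + 2*6² = 3/26 + 2*36 = 3/26 + 72 = 1875/26)
W(c(R)) - 3509750 = 1/(1875/26) - 3509750 = 26/1875 - 3509750 = -6580781224/1875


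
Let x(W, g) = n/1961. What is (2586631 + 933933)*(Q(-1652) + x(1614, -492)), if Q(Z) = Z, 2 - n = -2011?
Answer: -11398033663276/1961 ≈ -5.8124e+9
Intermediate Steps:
n = 2013 (n = 2 - 1*(-2011) = 2 + 2011 = 2013)
x(W, g) = 2013/1961
(2586631 + 933933)*(Q(-1652) + x(1614, -492)) = (2586631 + 933933)*(-1652 + 2013/1961) = 3520564*(-3237559/1961) = -11398033663276/1961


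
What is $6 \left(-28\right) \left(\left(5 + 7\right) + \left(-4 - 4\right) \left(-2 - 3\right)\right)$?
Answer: $-8736$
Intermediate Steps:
$6 \left(-28\right) \left(\left(5 + 7\right) + \left(-4 - 4\right) \left(-2 - 3\right)\right) = - 168 \left(12 - -40\right) = - 168 \left(12 + 40\right) = \left(-168\right) 52 = -8736$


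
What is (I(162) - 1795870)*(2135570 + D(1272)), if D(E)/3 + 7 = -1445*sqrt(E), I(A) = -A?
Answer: -3835514341568 + 15571597440*sqrt(318) ≈ -3.5578e+12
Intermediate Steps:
D(E) = -21 - 4335*sqrt(E) (D(E) = -21 + 3*(-1445*sqrt(E)) = -21 - 4335*sqrt(E))
(I(162) - 1795870)*(2135570 + D(1272)) = (-1*162 - 1795870)*(2135570 + (-21 - 8670*sqrt(318))) = (-162 - 1795870)*(2135570 + (-21 - 8670*sqrt(318))) = -1796032*(2135570 + (-21 - 8670*sqrt(318))) = -1796032*(2135549 - 8670*sqrt(318)) = -3835514341568 + 15571597440*sqrt(318)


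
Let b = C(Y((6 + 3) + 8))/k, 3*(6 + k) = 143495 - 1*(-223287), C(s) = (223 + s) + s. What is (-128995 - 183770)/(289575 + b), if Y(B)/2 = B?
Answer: -38236980820/35401895391 ≈ -1.0801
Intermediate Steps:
Y(B) = 2*B
C(s) = 223 + 2*s
k = 366764/3 (k = -6 + (143495 - 1*(-223287))/3 = -6 + (143495 + 223287)/3 = -6 + (⅓)*366782 = -6 + 366782/3 = 366764/3 ≈ 1.2225e+5)
b = 873/366764 (b = (223 + 2*(2*((6 + 3) + 8)))/(366764/3) = (223 + 2*(2*(9 + 8)))*(3/366764) = (223 + 2*(2*17))*(3/366764) = (223 + 2*34)*(3/366764) = (223 + 68)*(3/366764) = 291*(3/366764) = 873/366764 ≈ 0.0023803)
(-128995 - 183770)/(289575 + b) = (-128995 - 183770)/(289575 + 873/366764) = -312765/106205686173/366764 = -312765*366764/106205686173 = -38236980820/35401895391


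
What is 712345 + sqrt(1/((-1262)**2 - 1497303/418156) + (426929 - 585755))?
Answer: 712345 + I*sqrt(70442332937266313088636557630)/665972147161 ≈ 7.1235e+5 + 398.53*I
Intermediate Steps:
712345 + sqrt(1/((-1262)**2 - 1497303/418156) + (426929 - 585755)) = 712345 + sqrt(1/(1592644 - 1497303*1/418156) - 158826) = 712345 + sqrt(1/(1592644 - 1497303/418156) - 158826) = 712345 + sqrt(1/(665972147161/418156) - 158826) = 712345 + sqrt(418156/665972147161 - 158826) = 712345 + sqrt(-105773692244574830/665972147161) = 712345 + I*sqrt(70442332937266313088636557630)/665972147161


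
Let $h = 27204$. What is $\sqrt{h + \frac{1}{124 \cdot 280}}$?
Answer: $\frac{\sqrt{2049614651770}}{8680} \approx 164.94$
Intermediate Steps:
$\sqrt{h + \frac{1}{124 \cdot 280}} = \sqrt{27204 + \frac{1}{124 \cdot 280}} = \sqrt{27204 + \frac{1}{34720}} = \sqrt{\frac{944522881}{34720}} = \frac{\sqrt{2049614651770}}{8680}$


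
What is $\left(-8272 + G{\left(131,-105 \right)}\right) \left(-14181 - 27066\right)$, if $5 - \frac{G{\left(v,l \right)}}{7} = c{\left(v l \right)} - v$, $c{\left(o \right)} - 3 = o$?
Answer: $-3668673168$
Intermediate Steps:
$c{\left(o \right)} = 3 + o$
$G{\left(v,l \right)} = 14 + 7 v - 7 l v$ ($G{\left(v,l \right)} = 35 - 7 \left(\left(3 + v l\right) - v\right) = 35 - 7 \left(\left(3 + l v\right) - v\right) = 35 - 7 \left(3 - v + l v\right) = 35 - \left(21 - 7 v + 7 l v\right) = 14 + 7 v - 7 l v$)
$\left(-8272 + G{\left(131,-105 \right)}\right) \left(-14181 - 27066\right) = \left(-8272 + \left(14 + 7 \cdot 131 - \left(-735\right) 131\right)\right) \left(-14181 - 27066\right) = \left(-8272 + \left(14 + 917 + 96285\right)\right) \left(-41247\right) = \left(-8272 + 97216\right) \left(-41247\right) = 88944 \left(-41247\right) = -3668673168$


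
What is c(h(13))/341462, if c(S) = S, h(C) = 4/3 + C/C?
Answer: 7/1024386 ≈ 6.8334e-6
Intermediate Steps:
h(C) = 7/3 (h(C) = 4*(1/3) + 1 = 4/3 + 1 = 7/3)
c(h(13))/341462 = (7/3)/341462 = (7/3)*(1/341462) = 7/1024386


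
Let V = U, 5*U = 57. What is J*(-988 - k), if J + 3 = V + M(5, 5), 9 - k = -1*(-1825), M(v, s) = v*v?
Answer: 138276/5 ≈ 27655.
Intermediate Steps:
U = 57/5 (U = (⅕)*57 = 57/5 ≈ 11.400)
M(v, s) = v²
V = 57/5 ≈ 11.400
k = -1816 (k = 9 - (-1)*(-1825) = 9 - 1*1825 = 9 - 1825 = -1816)
J = 167/5 (J = -3 + (57/5 + 5²) = -3 + (57/5 + 25) = -3 + 182/5 = 167/5 ≈ 33.400)
J*(-988 - k) = 167*(-988 - 1*(-1816))/5 = 167*(-988 + 1816)/5 = (167/5)*828 = 138276/5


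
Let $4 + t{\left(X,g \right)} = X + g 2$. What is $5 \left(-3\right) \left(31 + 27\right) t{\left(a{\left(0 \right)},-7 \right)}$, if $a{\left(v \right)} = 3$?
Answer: $13050$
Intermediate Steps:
$t{\left(X,g \right)} = -4 + X + 2 g$ ($t{\left(X,g \right)} = -4 + \left(X + g 2\right) = -4 + \left(X + 2 g\right) = -4 + X + 2 g$)
$5 \left(-3\right) \left(31 + 27\right) t{\left(a{\left(0 \right)},-7 \right)} = 5 \left(-3\right) \left(31 + 27\right) \left(-4 + 3 + 2 \left(-7\right)\right) = \left(-15\right) 58 \left(-4 + 3 - 14\right) = \left(-870\right) \left(-15\right) = 13050$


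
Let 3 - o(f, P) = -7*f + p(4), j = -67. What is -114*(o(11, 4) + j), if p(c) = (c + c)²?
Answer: 5814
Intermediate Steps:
p(c) = 4*c² (p(c) = (2*c)² = 4*c²)
o(f, P) = -61 + 7*f (o(f, P) = 3 - (-7*f + 4*4²) = 3 - (-7*f + 4*16) = 3 - (-7*f + 64) = 3 - (64 - 7*f) = 3 + (-64 + 7*f) = -61 + 7*f)
-114*(o(11, 4) + j) = -114*((-61 + 7*11) - 67) = -114*((-61 + 77) - 67) = -114*(16 - 67) = -114*(-51) = 5814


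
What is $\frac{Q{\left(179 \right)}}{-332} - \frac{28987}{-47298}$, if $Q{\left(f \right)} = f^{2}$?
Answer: $- \frac{752925767}{7851468} \approx -95.896$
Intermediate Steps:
$\frac{Q{\left(179 \right)}}{-332} - \frac{28987}{-47298} = \frac{179^{2}}{-332} - \frac{28987}{-47298} = 32041 \left(- \frac{1}{332}\right) - - \frac{28987}{47298} = - \frac{32041}{332} + \frac{28987}{47298} = - \frac{752925767}{7851468}$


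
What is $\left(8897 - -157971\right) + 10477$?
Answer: $177345$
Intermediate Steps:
$\left(8897 - -157971\right) + 10477 = \left(8897 + \left(-1038 + 159009\right)\right) + 10477 = \left(8897 + 157971\right) + 10477 = 166868 + 10477 = 177345$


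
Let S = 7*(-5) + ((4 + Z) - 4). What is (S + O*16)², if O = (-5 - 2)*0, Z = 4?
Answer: 961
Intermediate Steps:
S = -31 (S = 7*(-5) + ((4 + 4) - 4) = -35 + (8 - 4) = -35 + 4 = -31)
O = 0 (O = -7*0 = 0)
(S + O*16)² = (-31 + 0*16)² = (-31 + 0)² = (-31)² = 961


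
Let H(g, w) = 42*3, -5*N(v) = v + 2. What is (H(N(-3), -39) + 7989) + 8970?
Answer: 17085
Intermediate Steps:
N(v) = -⅖ - v/5 (N(v) = -(v + 2)/5 = -(2 + v)/5 = -⅖ - v/5)
H(g, w) = 126
(H(N(-3), -39) + 7989) + 8970 = (126 + 7989) + 8970 = 8115 + 8970 = 17085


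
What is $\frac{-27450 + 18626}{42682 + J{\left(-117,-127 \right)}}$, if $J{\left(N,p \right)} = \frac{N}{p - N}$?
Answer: $- \frac{88240}{426937} \approx -0.20668$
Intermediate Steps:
$\frac{-27450 + 18626}{42682 + J{\left(-117,-127 \right)}} = \frac{-27450 + 18626}{42682 - \frac{117}{-127 - -117}} = - \frac{8824}{42682 - \frac{117}{-127 + 117}} = - \frac{8824}{42682 - \frac{117}{-10}} = - \frac{8824}{42682 - - \frac{117}{10}} = - \frac{8824}{42682 + \frac{117}{10}} = - \frac{8824}{\frac{426937}{10}} = \left(-8824\right) \frac{10}{426937} = - \frac{88240}{426937}$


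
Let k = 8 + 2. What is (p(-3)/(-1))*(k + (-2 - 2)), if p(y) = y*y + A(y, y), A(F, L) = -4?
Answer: -30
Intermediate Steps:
p(y) = -4 + y² (p(y) = y*y - 4 = y² - 4 = -4 + y²)
k = 10
(p(-3)/(-1))*(k + (-2 - 2)) = ((-4 + (-3)²)/(-1))*(10 + (-2 - 2)) = ((-4 + 9)*(-1))*(10 - 4) = (5*(-1))*6 = -5*6 = -30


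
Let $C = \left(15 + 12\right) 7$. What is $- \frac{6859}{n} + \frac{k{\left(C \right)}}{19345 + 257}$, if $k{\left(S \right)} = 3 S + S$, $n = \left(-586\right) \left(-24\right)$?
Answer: $- \frac{254769}{567248} \approx -0.44913$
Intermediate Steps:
$n = 14064$
$C = 189$ ($C = 27 \cdot 7 = 189$)
$k{\left(S \right)} = 4 S$
$- \frac{6859}{n} + \frac{k{\left(C \right)}}{19345 + 257} = - \frac{6859}{14064} + \frac{4 \cdot 189}{19345 + 257} = \left(-6859\right) \frac{1}{14064} + \frac{756}{19602} = - \frac{6859}{14064} + 756 \cdot \frac{1}{19602} = - \frac{6859}{14064} + \frac{14}{363} = - \frac{254769}{567248}$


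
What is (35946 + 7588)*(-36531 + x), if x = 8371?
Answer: -1225917440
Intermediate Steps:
(35946 + 7588)*(-36531 + x) = (35946 + 7588)*(-36531 + 8371) = 43534*(-28160) = -1225917440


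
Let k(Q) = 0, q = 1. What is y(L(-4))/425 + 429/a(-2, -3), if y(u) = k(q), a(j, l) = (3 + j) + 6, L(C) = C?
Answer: 429/7 ≈ 61.286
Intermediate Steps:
a(j, l) = 9 + j
y(u) = 0
y(L(-4))/425 + 429/a(-2, -3) = 0/425 + 429/(9 - 2) = 0*(1/425) + 429/7 = 0 + 429*(1/7) = 0 + 429/7 = 429/7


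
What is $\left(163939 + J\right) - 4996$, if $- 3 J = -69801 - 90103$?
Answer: $\frac{636733}{3} \approx 2.1224 \cdot 10^{5}$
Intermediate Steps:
$J = \frac{159904}{3}$ ($J = - \frac{-69801 - 90103}{3} = \left(- \frac{1}{3}\right) \left(-159904\right) = \frac{159904}{3} \approx 53301.0$)
$\left(163939 + J\right) - 4996 = \left(163939 + \frac{159904}{3}\right) - 4996 = \frac{651721}{3} - 4996 = \frac{636733}{3}$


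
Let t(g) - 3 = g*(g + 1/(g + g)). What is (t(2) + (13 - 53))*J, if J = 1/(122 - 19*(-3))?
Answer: -65/358 ≈ -0.18156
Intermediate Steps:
J = 1/179 (J = 1/(122 + 57) = 1/179 ≈ 0.0055866)
t(g) = 3 + g*(g + 1/(2*g)) (t(g) = 3 + g*(g + 1/(g + g)) = 3 + g*(g + 1/(2*g)))
(t(2) + (13 - 53))*J = ((7/2 + 2²) + (13 - 53))*(1/179) = ((7/2 + 4) - 40)*(1/179) = (15/2 - 40)*(1/179) = -65/2*1/179 = -65/358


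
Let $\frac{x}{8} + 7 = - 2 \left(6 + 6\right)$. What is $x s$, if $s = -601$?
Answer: $149048$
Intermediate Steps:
$x = -248$ ($x = -56 + 8 \left(- 2 \left(6 + 6\right)\right) = -56 + 8 \left(\left(-2\right) 12\right) = -56 + 8 \left(-24\right) = -56 - 192 = -248$)
$x s = \left(-248\right) \left(-601\right) = 149048$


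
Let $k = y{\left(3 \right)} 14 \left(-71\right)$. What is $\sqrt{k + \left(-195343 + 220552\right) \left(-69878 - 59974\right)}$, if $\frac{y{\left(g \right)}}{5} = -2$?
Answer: $2 i \sqrt{818357282} \approx 57214.0 i$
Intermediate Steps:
$y{\left(g \right)} = -10$ ($y{\left(g \right)} = 5 \left(-2\right) = -10$)
$k = 9940$ ($k = \left(-10\right) 14 \left(-71\right) = \left(-140\right) \left(-71\right) = 9940$)
$\sqrt{k + \left(-195343 + 220552\right) \left(-69878 - 59974\right)} = \sqrt{9940 + \left(-195343 + 220552\right) \left(-69878 - 59974\right)} = \sqrt{9940 + 25209 \left(-129852\right)} = \sqrt{9940 - 3273439068} = \sqrt{-3273429128} = 2 i \sqrt{818357282}$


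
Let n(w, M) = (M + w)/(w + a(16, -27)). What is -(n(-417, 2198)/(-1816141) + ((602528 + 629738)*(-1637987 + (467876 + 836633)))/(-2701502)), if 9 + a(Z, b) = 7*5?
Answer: -145904262140960276725/959183320309381 ≈ -1.5211e+5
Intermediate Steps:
a(Z, b) = 26 (a(Z, b) = -9 + 7*5 = -9 + 35 = 26)
n(w, M) = (M + w)/(26 + w) (n(w, M) = (M + w)/(w + 26) = (M + w)/(26 + w))
-(n(-417, 2198)/(-1816141) + ((602528 + 629738)*(-1637987 + (467876 + 836633)))/(-2701502)) = -(((2198 - 417)/(26 - 417))/(-1816141) + ((602528 + 629738)*(-1637987 + (467876 + 836633)))/(-2701502)) = -((1781/(-391))*(-1/1816141) + (1232266*(-1637987 + 1304509))*(-1/2701502)) = -(-1/391*1781*(-1/1816141) + (1232266*(-333478))*(-1/2701502)) = -(-1781/391*(-1/1816141) - 410933601148*(-1/2701502)) = -(1781/710111131 + 205466800574/1350751) = -1*145904262140960276725/959183320309381 = -145904262140960276725/959183320309381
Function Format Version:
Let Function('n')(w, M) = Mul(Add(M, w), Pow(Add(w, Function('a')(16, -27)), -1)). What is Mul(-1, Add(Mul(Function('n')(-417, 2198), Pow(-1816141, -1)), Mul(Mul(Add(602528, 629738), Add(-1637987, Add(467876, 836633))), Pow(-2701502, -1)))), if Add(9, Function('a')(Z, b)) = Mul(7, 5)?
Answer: Rational(-145904262140960276725, 959183320309381) ≈ -1.5211e+5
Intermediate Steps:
Function('a')(Z, b) = 26 (Function('a')(Z, b) = Add(-9, Mul(7, 5)) = Add(-9, 35) = 26)
Function('n')(w, M) = Mul(Pow(Add(26, w), -1), Add(M, w)) (Function('n')(w, M) = Mul(Add(M, w), Pow(Add(w, 26), -1)) = Mul(Add(M, w), Pow(Add(26, w), -1)) = Mul(Pow(Add(26, w), -1), Add(M, w)))
Mul(-1, Add(Mul(Function('n')(-417, 2198), Pow(-1816141, -1)), Mul(Mul(Add(602528, 629738), Add(-1637987, Add(467876, 836633))), Pow(-2701502, -1)))) = Mul(-1, Add(Mul(Mul(Pow(Add(26, -417), -1), Add(2198, -417)), Pow(-1816141, -1)), Mul(Mul(Add(602528, 629738), Add(-1637987, Add(467876, 836633))), Pow(-2701502, -1)))) = Mul(-1, Add(Mul(Mul(Pow(-391, -1), 1781), Rational(-1, 1816141)), Mul(Mul(1232266, Add(-1637987, 1304509)), Rational(-1, 2701502)))) = Mul(-1, Add(Mul(Mul(Rational(-1, 391), 1781), Rational(-1, 1816141)), Mul(Mul(1232266, -333478), Rational(-1, 2701502)))) = Mul(-1, Add(Mul(Rational(-1781, 391), Rational(-1, 1816141)), Mul(-410933601148, Rational(-1, 2701502)))) = Mul(-1, Add(Rational(1781, 710111131), Rational(205466800574, 1350751))) = Mul(-1, Rational(145904262140960276725, 959183320309381)) = Rational(-145904262140960276725, 959183320309381)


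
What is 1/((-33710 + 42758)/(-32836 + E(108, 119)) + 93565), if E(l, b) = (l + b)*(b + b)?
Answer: 815/76255823 ≈ 1.0688e-5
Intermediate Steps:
E(l, b) = 2*b*(b + l) (E(l, b) = (b + l)*(2*b) = 2*b*(b + l))
1/((-33710 + 42758)/(-32836 + E(108, 119)) + 93565) = 1/((-33710 + 42758)/(-32836 + 2*119*(119 + 108)) + 93565) = 1/(9048/(-32836 + 2*119*227) + 93565) = 1/(9048/(-32836 + 54026) + 93565) = 1/(9048/21190 + 93565) = 1/(9048*(1/21190) + 93565) = 1/(348/815 + 93565) = 1/(76255823/815) = 815/76255823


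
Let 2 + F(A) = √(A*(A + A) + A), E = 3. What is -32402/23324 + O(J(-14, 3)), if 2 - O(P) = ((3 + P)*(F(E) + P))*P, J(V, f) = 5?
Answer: -81901/686 - 40*√21 ≈ -302.69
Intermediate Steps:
F(A) = -2 + √(A + 2*A²) (F(A) = -2 + √(A*(A + A) + A) = -2 + √(A*(2*A) + A) = -2 + √(2*A² + A) = -2 + √(A + 2*A²))
O(P) = 2 - P*(3 + P)*(-2 + P + √21) (O(P) = 2 - (3 + P)*((-2 + √(3*(1 + 2*3))) + P)*P = 2 - (3 + P)*((-2 + √(3*(1 + 6))) + P)*P = 2 - (3 + P)*((-2 + √(3*7)) + P)*P = 2 - (3 + P)*((-2 + √21) + P)*P = 2 - (3 + P)*(-2 + P + √21)*P = 2 - P*(3 + P)*(-2 + P + √21))
-32402/23324 + O(J(-14, 3)) = -32402/23324 + (2 - 1*5² - 1*5³ + 6*5 - 1*√21*5² - 3*5*√21) = -32402*1/23324 + (2 - 1*25 - 1*125 + 30 - 1*√21*25 - 15*√21) = -953/686 + (2 - 25 - 125 + 30 - 25*√21 - 15*√21) = -953/686 + (-118 - 40*√21) = -81901/686 - 40*√21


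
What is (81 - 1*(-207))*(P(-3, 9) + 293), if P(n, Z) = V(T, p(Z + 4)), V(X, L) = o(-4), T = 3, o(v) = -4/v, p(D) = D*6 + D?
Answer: 84672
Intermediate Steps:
p(D) = 7*D (p(D) = 6*D + D = 7*D)
V(X, L) = 1 (V(X, L) = -4/(-4) = -4*(-¼) = 1)
P(n, Z) = 1
(81 - 1*(-207))*(P(-3, 9) + 293) = (81 - 1*(-207))*(1 + 293) = (81 + 207)*294 = 288*294 = 84672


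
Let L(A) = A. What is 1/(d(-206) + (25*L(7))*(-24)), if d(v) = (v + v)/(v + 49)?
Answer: -157/658988 ≈ -0.00023824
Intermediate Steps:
d(v) = 2*v/(49 + v) (d(v) = (2*v)/(49 + v) = 2*v/(49 + v))
1/(d(-206) + (25*L(7))*(-24)) = 1/(2*(-206)/(49 - 206) + (25*7)*(-24)) = 1/(2*(-206)/(-157) + 175*(-24)) = 1/(2*(-206)*(-1/157) - 4200) = 1/(412/157 - 4200) = 1/(-658988/157) = -157/658988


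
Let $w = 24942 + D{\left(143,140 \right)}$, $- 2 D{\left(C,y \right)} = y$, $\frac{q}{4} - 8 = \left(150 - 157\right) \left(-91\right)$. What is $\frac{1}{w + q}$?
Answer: $\frac{1}{27452} \approx 3.6427 \cdot 10^{-5}$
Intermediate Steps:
$q = 2580$ ($q = 32 + 4 \left(150 - 157\right) \left(-91\right) = 32 + 4 \left(\left(-7\right) \left(-91\right)\right) = 32 + 4 \cdot 637 = 32 + 2548 = 2580$)
$D{\left(C,y \right)} = - \frac{y}{2}$
$w = 24872$ ($w = 24942 - 70 = 24872$)
$\frac{1}{w + q} = \frac{1}{24872 + 2580} = \frac{1}{27452}$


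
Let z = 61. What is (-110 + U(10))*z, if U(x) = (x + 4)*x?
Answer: 1830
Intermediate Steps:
U(x) = x*(4 + x) (U(x) = (4 + x)*x = x*(4 + x))
(-110 + U(10))*z = (-110 + 10*(4 + 10))*61 = (-110 + 10*14)*61 = (-110 + 140)*61 = 30*61 = 1830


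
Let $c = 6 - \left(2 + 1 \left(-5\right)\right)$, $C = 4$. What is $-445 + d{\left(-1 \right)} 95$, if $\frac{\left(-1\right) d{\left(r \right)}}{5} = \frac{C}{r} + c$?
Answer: $-2820$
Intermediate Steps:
$c = 9$ ($c = 6 - \left(2 - 5\right) = 6 - -3 = 6 + 3 = 9$)
$d{\left(r \right)} = -45 - \frac{20}{r}$ ($d{\left(r \right)} = - 5 \left(\frac{4}{r} + 9\right) = - 5 \left(9 + \frac{4}{r}\right) = -45 - \frac{20}{r}$)
$-445 + d{\left(-1 \right)} 95 = -445 + \left(-45 - \frac{20}{-1}\right) 95 = -445 + \left(-45 - -20\right) 95 = -445 + \left(-45 + 20\right) 95 = -445 - 2375 = -2820$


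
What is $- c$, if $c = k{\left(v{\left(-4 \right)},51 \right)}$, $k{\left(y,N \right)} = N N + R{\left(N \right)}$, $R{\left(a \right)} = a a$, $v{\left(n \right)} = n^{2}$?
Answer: $-5202$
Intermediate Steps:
$R{\left(a \right)} = a^{2}$
$k{\left(y,N \right)} = 2 N^{2}$ ($k{\left(y,N \right)} = N N + N^{2} = N^{2} + N^{2} = 2 N^{2}$)
$c = 5202$ ($c = 2 \cdot 51^{2} = 2 \cdot 2601 = 5202$)
$- c = \left(-1\right) 5202 = -5202$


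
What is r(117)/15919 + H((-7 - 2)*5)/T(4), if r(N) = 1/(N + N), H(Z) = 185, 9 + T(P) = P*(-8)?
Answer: -689133469/152726886 ≈ -4.5122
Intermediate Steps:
T(P) = -9 - 8*P (T(P) = -9 + P*(-8) = -9 - 8*P)
r(N) = 1/(2*N)
r(117)/15919 + H((-7 - 2)*5)/T(4) = ((½)/117)/15919 + 185/(-9 - 8*4) = ((½)*(1/117))*(1/15919) + 185/(-9 - 32) = (1/234)*(1/15919) + 185/(-41) = 1/3725046 + 185*(-1/41) = 1/3725046 - 185/41 = -689133469/152726886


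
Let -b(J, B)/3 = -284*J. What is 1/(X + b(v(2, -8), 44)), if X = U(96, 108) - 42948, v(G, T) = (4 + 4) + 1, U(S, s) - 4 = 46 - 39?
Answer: -1/35269 ≈ -2.8354e-5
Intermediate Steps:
U(S, s) = 11 (U(S, s) = 4 + (46 - 39) = 4 + 7 = 11)
v(G, T) = 9 (v(G, T) = 8 + 1 = 9)
b(J, B) = 852*J (b(J, B) = -(-852)*J = 852*J)
X = -42937 (X = 11 - 42948 = -42937)
1/(X + b(v(2, -8), 44)) = 1/(-42937 + 852*9) = 1/(-42937 + 7668) = 1/(-35269) = -1/35269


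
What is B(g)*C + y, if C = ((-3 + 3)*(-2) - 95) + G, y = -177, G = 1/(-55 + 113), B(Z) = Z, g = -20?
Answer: 49957/29 ≈ 1722.7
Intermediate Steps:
G = 1/58 ≈ 0.017241
C = -5509/58 (C = ((-3 + 3)*(-2) - 95) + 1/58 = (0*(-2) - 95) + 1/58 = (0 - 95) + 1/58 = -95 + 1/58 = -5509/58 ≈ -94.983)
B(g)*C + y = -20*(-5509/58) - 177 = 55090/29 - 177 = 49957/29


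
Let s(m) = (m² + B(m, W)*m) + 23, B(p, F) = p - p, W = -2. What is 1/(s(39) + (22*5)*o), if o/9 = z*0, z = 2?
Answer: 1/1544 ≈ 0.00064767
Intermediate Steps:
B(p, F) = 0
o = 0 (o = 9*(2*0) = 9*0 = 0)
s(m) = 23 + m² (s(m) = (m² + 0*m) + 23 = (m² + 0) + 23 = m² + 23 = 23 + m²)
1/(s(39) + (22*5)*o) = 1/((23 + 39²) + (22*5)*0) = 1/((23 + 1521) + 110*0) = 1/(1544 + 0) = 1/1544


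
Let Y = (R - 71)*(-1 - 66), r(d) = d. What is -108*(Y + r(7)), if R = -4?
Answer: -543456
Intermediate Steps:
Y = 5025 (Y = (-4 - 71)*(-1 - 66) = -75*(-67) = 5025)
-108*(Y + r(7)) = -108*(5025 + 7) = -108*5032 = -543456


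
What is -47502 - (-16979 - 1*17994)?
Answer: -12529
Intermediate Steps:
-47502 - (-16979 - 1*17994) = -47502 - (-16979 - 17994) = -47502 - 1*(-34973) = -47502 + 34973 = -12529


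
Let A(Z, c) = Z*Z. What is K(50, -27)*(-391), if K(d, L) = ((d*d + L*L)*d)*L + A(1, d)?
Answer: 1704427259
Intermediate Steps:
A(Z, c) = Z²
K(d, L) = 1 + L*d*(L² + d²) (K(d, L) = ((d*d + L*L)*d)*L + 1² = ((d² + L²)*d)*L + 1 = ((L² + d²)*d)*L + 1 = (d*(L² + d²))*L + 1 = L*d*(L² + d²) + 1 = 1 + L*d*(L² + d²))
K(50, -27)*(-391) = (1 - 27*50³ + 50*(-27)³)*(-391) = (1 - 27*125000 + 50*(-19683))*(-391) = (1 - 3375000 - 984150)*(-391) = -4359149*(-391) = 1704427259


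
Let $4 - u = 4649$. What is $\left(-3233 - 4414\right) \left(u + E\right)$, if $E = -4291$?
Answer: $68333592$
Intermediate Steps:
$u = -4645$ ($u = 4 - 4649 = -4645$)
$\left(-3233 - 4414\right) \left(u + E\right) = \left(-3233 - 4414\right) \left(-4645 - 4291\right) = \left(-7647\right) \left(-8936\right) = 68333592$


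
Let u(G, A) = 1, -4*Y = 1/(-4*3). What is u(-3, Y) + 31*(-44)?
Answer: -1363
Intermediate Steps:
Y = 1/48 (Y = -1/(4*((-4*3))) = -1/4/(-12) = -1/4*(-1/12) = 1/48 ≈ 0.020833)
u(-3, Y) + 31*(-44) = 1 + 31*(-44) = 1 - 1364 = -1363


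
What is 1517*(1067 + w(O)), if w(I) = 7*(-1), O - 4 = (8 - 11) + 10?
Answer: 1608020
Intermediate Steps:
O = 11 (O = 4 + ((8 - 11) + 10) = 4 + (-3 + 10) = 4 + 7 = 11)
w(I) = -7
1517*(1067 + w(O)) = 1517*(1067 - 7) = 1517*1060 = 1608020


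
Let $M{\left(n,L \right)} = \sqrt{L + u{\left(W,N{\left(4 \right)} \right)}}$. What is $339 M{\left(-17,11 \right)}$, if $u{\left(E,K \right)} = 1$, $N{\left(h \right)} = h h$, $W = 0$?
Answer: $678 \sqrt{3} \approx 1174.3$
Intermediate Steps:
$N{\left(h \right)} = h^{2}$
$M{\left(n,L \right)} = \sqrt{1 + L}$ ($M{\left(n,L \right)} = \sqrt{L + 1} = \sqrt{1 + L}$)
$339 M{\left(-17,11 \right)} = 339 \sqrt{1 + 11} = 339 \sqrt{12} = 339 \cdot 2 \sqrt{3} = 678 \sqrt{3}$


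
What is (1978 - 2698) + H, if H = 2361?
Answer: 1641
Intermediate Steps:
(1978 - 2698) + H = (1978 - 2698) + 2361 = -720 + 2361 = 1641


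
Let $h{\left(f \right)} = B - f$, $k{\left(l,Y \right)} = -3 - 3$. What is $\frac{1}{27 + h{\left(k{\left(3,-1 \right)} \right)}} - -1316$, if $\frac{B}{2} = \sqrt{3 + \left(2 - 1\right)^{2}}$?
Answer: $\frac{48693}{37} \approx 1316.0$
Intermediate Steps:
$k{\left(l,Y \right)} = -6$ ($k{\left(l,Y \right)} = -3 - 3 = -6$)
$B = 4$ ($B = 2 \sqrt{3 + \left(2 - 1\right)^{2}} = 2 \sqrt{3 + 1^{2}} = 2 \sqrt{3 + 1} = 2 \sqrt{4} = 2 \cdot 2 = 4$)
$h{\left(f \right)} = 4 - f$
$\frac{1}{27 + h{\left(k{\left(3,-1 \right)} \right)}} - -1316 = \frac{1}{27 + \left(4 - -6\right)} - -1316 = \frac{1}{27 + \left(4 + 6\right)} + 1316 = \frac{1}{27 + 10} + 1316 = \frac{1}{37} + 1316 = \frac{48693}{37}$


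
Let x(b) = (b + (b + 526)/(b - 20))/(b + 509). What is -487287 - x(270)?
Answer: -47449605773/97375 ≈ -4.8729e+5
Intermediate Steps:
x(b) = (b + (526 + b)/(-20 + b))/(509 + b)
-487287 - x(270) = -487287 - (526 + 270**2 - 19*270)/(-10180 + 270**2 + 489*270) = -487287 - (526 + 72900 - 5130)/(-10180 + 72900 + 132030) = -487287 - 68296/194750 = -487287 - 1*34148/97375 = -487287 - 34148/97375 = -47449605773/97375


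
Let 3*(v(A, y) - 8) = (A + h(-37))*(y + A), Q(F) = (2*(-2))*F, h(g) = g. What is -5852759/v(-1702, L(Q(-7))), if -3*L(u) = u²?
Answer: -4788621/931162 ≈ -5.1426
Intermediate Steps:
Q(F) = -4*F
L(u) = -u²/3
v(A, y) = 8 + (-37 + A)*(A + y)/3 (v(A, y) = 8 + ((A - 37)*(y + A))/3 = 8 + ((-37 + A)*(A + y))/3 = 8 + (-37 + A)*(A + y)/3)
-5852759/v(-1702, L(Q(-7))) = -5852759/(8 - 37/3*(-1702) - (-37)*(-4*(-7))²/9 + (⅓)*(-1702)² + (⅓)*(-1702)*(-(-4*(-7))²/3)) = -5852759/(8 + 62974/3 - (-37)*28²/9 + (⅓)*2896804 + (⅓)*(-1702)*(-⅓*28²)) = -5852759/(8 + 62974/3 - (-37)*784/9 + 2896804/3 + (⅓)*(-1702)*(-⅓*784)) = -5852759/(8 + 62974/3 - 37/3*(-784/3) + 2896804/3 + (⅓)*(-1702)*(-784/3)) = -5852759/(8 + 62974/3 + 29008/9 + 2896804/3 + 1334368/9) = -5852759/10242782/9 = -5852759*9/10242782 = -4788621/931162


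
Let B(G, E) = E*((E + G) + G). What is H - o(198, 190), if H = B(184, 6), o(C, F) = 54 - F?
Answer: 2380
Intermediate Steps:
B(G, E) = E*(E + 2*G)
H = 2244 (H = 6*(6 + 2*184) = 6*(6 + 368) = 6*374 = 2244)
H - o(198, 190) = 2244 - (54 - 1*190) = 2244 - (54 - 190) = 2244 - 1*(-136) = 2244 + 136 = 2380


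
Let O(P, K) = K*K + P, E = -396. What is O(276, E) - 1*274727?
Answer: -117635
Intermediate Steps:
O(P, K) = P + K² (O(P, K) = K² + P = P + K²)
O(276, E) - 1*274727 = (276 + (-396)²) - 1*274727 = (276 + 156816) - 274727 = 157092 - 274727 = -117635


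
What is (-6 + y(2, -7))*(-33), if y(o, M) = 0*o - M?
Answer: -33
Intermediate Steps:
y(o, M) = -M (y(o, M) = 0 - M = -M)
(-6 + y(2, -7))*(-33) = (-6 - 1*(-7))*(-33) = (-6 + 7)*(-33) = 1*(-33) = -33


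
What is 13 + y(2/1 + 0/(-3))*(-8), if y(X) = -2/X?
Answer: 21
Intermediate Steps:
13 + y(2/1 + 0/(-3))*(-8) = 13 - 2/(2/1 + 0/(-3))*(-8) = 13 - 2/(2*1 + 0*(-⅓))*(-8) = 13 - 2/(2 + 0)*(-8) = 13 - 2/2*(-8) = 13 - 2*½*(-8) = 13 - 1*(-8) = 13 + 8 = 21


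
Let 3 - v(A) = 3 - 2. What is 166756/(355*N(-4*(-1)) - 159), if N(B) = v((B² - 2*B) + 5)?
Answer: 166756/551 ≈ 302.64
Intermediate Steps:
v(A) = 2 (v(A) = 3 - (3 - 2) = 3 - 1*1 = 3 - 1 = 2)
N(B) = 2
166756/(355*N(-4*(-1)) - 159) = 166756/(355*2 - 159) = 166756/(710 - 159) = 166756/551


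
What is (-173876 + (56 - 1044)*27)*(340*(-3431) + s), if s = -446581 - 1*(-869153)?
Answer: 149204270336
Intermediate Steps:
s = 422572 (s = -446581 + 869153 = 422572)
(-173876 + (56 - 1044)*27)*(340*(-3431) + s) = (-173876 + (56 - 1044)*27)*(340*(-3431) + 422572) = (-173876 - 988*27)*(-1166540 + 422572) = (-173876 - 26676)*(-743968) = -200552*(-743968) = 149204270336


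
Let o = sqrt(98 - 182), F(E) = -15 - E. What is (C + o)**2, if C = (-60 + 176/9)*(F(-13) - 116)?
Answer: 1844867500/81 + 171808*I*sqrt(21)/9 ≈ 2.2776e+7 + 87480.0*I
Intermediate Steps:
C = 42952/9 (C = (-60 + 176/9)*((-15 - 1*(-13)) - 116) = (-60 + 176*(1/9))*((-15 + 13) - 116) = (-60 + 176/9)*(-2 - 116) = -364/9*(-118) = 42952/9 ≈ 4772.4)
o = 2*I*sqrt(21) (o = sqrt(-84) = 2*I*sqrt(21) ≈ 9.1651*I)
(C + o)**2 = (42952/9 + 2*I*sqrt(21))**2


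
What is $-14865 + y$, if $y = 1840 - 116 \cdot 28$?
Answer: $-16273$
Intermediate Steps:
$y = -1408$ ($y = 1840 - 3248 = -1408$)
$-14865 + y = -14865 - 1408 = -16273$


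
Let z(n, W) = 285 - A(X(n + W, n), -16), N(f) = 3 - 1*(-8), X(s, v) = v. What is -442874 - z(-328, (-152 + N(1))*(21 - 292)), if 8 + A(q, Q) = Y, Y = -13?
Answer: -443180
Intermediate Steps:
A(q, Q) = -21 (A(q, Q) = -8 - 13 = -21)
N(f) = 11 (N(f) = 3 + 8 = 11)
z(n, W) = 306 (z(n, W) = 285 - 1*(-21) = 285 + 21 = 306)
-442874 - z(-328, (-152 + N(1))*(21 - 292)) = -442874 - 1*306 = -442874 - 306 = -443180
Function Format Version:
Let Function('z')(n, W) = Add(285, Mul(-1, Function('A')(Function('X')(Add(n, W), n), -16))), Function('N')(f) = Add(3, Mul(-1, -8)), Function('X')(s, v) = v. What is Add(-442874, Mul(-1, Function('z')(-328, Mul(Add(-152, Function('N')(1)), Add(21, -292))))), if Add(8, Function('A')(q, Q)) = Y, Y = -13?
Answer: -443180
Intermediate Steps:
Function('A')(q, Q) = -21 (Function('A')(q, Q) = Add(-8, -13) = -21)
Function('N')(f) = 11 (Function('N')(f) = Add(3, 8) = 11)
Function('z')(n, W) = 306 (Function('z')(n, W) = Add(285, Mul(-1, -21)) = Add(285, 21) = 306)
Add(-442874, Mul(-1, Function('z')(-328, Mul(Add(-152, Function('N')(1)), Add(21, -292))))) = Add(-442874, Mul(-1, 306)) = Add(-442874, -306) = -443180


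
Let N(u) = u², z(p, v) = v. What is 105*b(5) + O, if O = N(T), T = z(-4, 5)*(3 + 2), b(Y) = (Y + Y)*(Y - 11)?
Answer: -5675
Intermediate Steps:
b(Y) = 2*Y*(-11 + Y) (b(Y) = (2*Y)*(-11 + Y) = 2*Y*(-11 + Y))
T = 25 (T = 5*(3 + 2) = 5*5 = 25)
O = 625 (O = 25² = 625)
105*b(5) + O = 105*(2*5*(-11 + 5)) + 625 = 105*(2*5*(-6)) + 625 = 105*(-60) + 625 = -6300 + 625 = -5675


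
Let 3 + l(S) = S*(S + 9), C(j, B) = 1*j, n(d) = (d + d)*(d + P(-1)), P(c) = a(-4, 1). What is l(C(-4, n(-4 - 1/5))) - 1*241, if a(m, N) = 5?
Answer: -264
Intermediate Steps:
P(c) = 5
n(d) = 2*d*(5 + d) (n(d) = (d + d)*(d + 5) = (2*d)*(5 + d) = 2*d*(5 + d))
C(j, B) = j
l(S) = -3 + S*(9 + S) (l(S) = -3 + S*(S + 9) = -3 + S*(9 + S))
l(C(-4, n(-4 - 1/5))) - 1*241 = (-3 + (-4)**2 + 9*(-4)) - 1*241 = (-3 + 16 - 36) - 241 = -23 - 241 = -264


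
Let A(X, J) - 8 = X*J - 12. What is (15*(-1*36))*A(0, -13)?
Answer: 2160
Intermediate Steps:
A(X, J) = -4 + J*X (A(X, J) = 8 + (X*J - 12) = 8 + (J*X - 12) = 8 + (-12 + J*X) = -4 + J*X)
(15*(-1*36))*A(0, -13) = (15*(-1*36))*(-4 - 13*0) = (15*(-36))*(-4 + 0) = -540*(-4) = 2160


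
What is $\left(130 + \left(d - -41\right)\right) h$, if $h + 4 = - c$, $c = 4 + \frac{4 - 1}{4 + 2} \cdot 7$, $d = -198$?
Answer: $\frac{621}{2} \approx 310.5$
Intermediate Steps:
$c = \frac{15}{2}$ ($c = 4 + \frac{3}{6} \cdot 7 = 4 + 3 \cdot \frac{1}{6} \cdot 7 = 4 + \frac{1}{2} \cdot 7 = 4 + \frac{7}{2} = \frac{15}{2} \approx 7.5$)
$h = - \frac{23}{2}$ ($h = -4 - \frac{15}{2} = - \frac{23}{2} \approx -11.5$)
$\left(130 + \left(d - -41\right)\right) h = \left(130 - 157\right) \left(- \frac{23}{2}\right) = \left(-27\right) \left(- \frac{23}{2}\right) = \frac{621}{2}$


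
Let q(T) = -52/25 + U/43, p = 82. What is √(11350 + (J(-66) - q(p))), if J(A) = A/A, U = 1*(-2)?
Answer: √524798273/215 ≈ 106.55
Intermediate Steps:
U = -2
J(A) = 1
q(T) = -2286/1075 (q(T) = -52/25 - 2/43 = -2286/1075)
√(11350 + (J(-66) - q(p))) = √(11350 + (1 - 1*(-2286/1075))) = √(11350 + (1 + 2286/1075)) = √(11350 + 3361/1075) = √(12204611/1075) = √524798273/215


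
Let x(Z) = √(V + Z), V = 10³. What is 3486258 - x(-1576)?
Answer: 3486258 - 24*I ≈ 3.4863e+6 - 24.0*I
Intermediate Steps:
V = 1000
x(Z) = √(1000 + Z)
3486258 - x(-1576) = 3486258 - √(1000 - 1576) = 3486258 - √(-576) = 3486258 - 24*I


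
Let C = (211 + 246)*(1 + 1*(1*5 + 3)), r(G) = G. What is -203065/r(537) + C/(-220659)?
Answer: -14936776172/39497961 ≈ -378.17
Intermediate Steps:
C = 4113 (C = 457*(1 + 1*(5 + 3)) = 457*(1 + 1*8) = 457*(1 + 8) = 457*9 = 4113)
-203065/r(537) + C/(-220659) = -203065/537 + 4113/(-220659) = -203065*1/537 + 4113*(-1/220659) = -203065/537 - 1371/73553 = -14936776172/39497961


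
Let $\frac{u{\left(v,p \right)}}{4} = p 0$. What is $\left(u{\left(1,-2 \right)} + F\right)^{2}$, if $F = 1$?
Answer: $1$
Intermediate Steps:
$u{\left(v,p \right)} = 0$ ($u{\left(v,p \right)} = 4 p 0 = 4 \cdot 0 = 0$)
$\left(u{\left(1,-2 \right)} + F\right)^{2} = \left(0 + 1\right)^{2} = 1^{2} = 1$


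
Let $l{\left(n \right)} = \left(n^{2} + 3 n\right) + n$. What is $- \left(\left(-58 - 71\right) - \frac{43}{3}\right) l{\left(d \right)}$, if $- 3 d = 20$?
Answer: $\frac{68800}{27} \approx 2548.1$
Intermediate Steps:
$d = - \frac{20}{3}$ ($d = \left(- \frac{1}{3}\right) 20 = - \frac{20}{3} \approx -6.6667$)
$l{\left(n \right)} = n^{2} + 4 n$
$- \left(\left(-58 - 71\right) - \frac{43}{3}\right) l{\left(d \right)} = - \left(\left(-58 - 71\right) - \frac{43}{3}\right) \left(- \frac{20 \left(4 - \frac{20}{3}\right)}{3}\right) = - \left(-129 - \frac{43}{3}\right) \left(\left(- \frac{20}{3}\right) \left(- \frac{8}{3}\right)\right) = - \frac{\left(-129 - \frac{43}{3}\right) 160}{9} = - \frac{\left(-430\right) 160}{3 \cdot 9} = \left(-1\right) \left(- \frac{68800}{27}\right) = \frac{68800}{27}$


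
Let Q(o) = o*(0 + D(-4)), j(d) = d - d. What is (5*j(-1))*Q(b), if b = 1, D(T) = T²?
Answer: 0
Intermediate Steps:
j(d) = 0
Q(o) = 16*o (Q(o) = o*(0 + (-4)²) = o*(0 + 16) = o*16 = 16*o)
(5*j(-1))*Q(b) = (5*0)*(16*1) = 0*16 = 0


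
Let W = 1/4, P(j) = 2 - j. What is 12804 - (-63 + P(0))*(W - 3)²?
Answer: 212245/16 ≈ 13265.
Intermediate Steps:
W = ¼ ≈ 0.25000
12804 - (-63 + P(0))*(W - 3)² = 12804 - (-63 + (2 - 1*0))*(¼ - 3)² = 12804 - (-63 + (2 + 0))*(-11/4)² = 12804 - (-63 + 2)*121/16 = 12804 - (-61)*121/16 = 12804 - 1*(-7381/16) = 12804 + 7381/16 = 212245/16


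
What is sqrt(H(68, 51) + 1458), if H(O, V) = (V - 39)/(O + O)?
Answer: 5*sqrt(67422)/34 ≈ 38.185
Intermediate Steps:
H(O, V) = (-39 + V)/(2*O) (H(O, V) = (-39 + V)/((2*O)) = (-39 + V)*(1/(2*O)) = (-39 + V)/(2*O))
sqrt(H(68, 51) + 1458) = sqrt((1/2)*(-39 + 51)/68 + 1458) = sqrt((1/2)*(1/68)*12 + 1458) = sqrt(3/34 + 1458) = sqrt(49575/34) = 5*sqrt(67422)/34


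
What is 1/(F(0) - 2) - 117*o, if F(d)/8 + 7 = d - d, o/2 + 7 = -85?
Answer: 1248623/58 ≈ 21528.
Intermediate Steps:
o = -184 (o = -14 + 2*(-85) = -14 - 170 = -184)
F(d) = -56 (F(d) = -56 + 8*(d - d) = -56 + 8*0 = -56 + 0 = -56)
1/(F(0) - 2) - 117*o = 1/(-56 - 2) - 117*(-184) = 1/(-58) + 21528 = -1/58 + 21528 = 1248623/58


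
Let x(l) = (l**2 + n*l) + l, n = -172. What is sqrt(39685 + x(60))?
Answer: 5*sqrt(1321) ≈ 181.73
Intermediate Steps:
x(l) = l**2 - 171*l (x(l) = (l**2 - 172*l) + l = l**2 - 171*l)
sqrt(39685 + x(60)) = sqrt(39685 + 60*(-171 + 60)) = sqrt(39685 + 60*(-111)) = sqrt(39685 - 6660) = sqrt(33025) = 5*sqrt(1321)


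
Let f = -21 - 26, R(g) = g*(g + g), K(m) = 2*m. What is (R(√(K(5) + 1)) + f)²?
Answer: 625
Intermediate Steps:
R(g) = 2*g² (R(g) = g*(2*g) = 2*g²)
f = -47
(R(√(K(5) + 1)) + f)² = (2*(√(2*5 + 1))² - 47)² = (2*(√(10 + 1))² - 47)² = (2*(√11)² - 47)² = (2*11 - 47)² = (22 - 47)² = (-25)² = 625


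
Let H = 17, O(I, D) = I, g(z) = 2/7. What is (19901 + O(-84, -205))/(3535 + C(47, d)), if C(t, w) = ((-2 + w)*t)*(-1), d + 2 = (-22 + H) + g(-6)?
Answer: 138719/27612 ≈ 5.0239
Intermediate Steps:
g(z) = 2/7 (g(z) = 2*(⅐) = 2/7)
d = -47/7 (d = -2 + ((-22 + 17) + 2/7) = -2 + (-5 + 2/7) = -2 - 33/7 = -47/7 ≈ -6.7143)
C(t, w) = -t*(-2 + w) (C(t, w) = (t*(-2 + w))*(-1) = -t*(-2 + w))
(19901 + O(-84, -205))/(3535 + C(47, d)) = (19901 - 84)/(3535 + 47*(2 - 1*(-47/7))) = 19817/(3535 + 47*(2 + 47/7)) = 19817/(3535 + 47*(61/7)) = 19817/(3535 + 2867/7) = 19817/(27612/7) = 19817*(7/27612) = 138719/27612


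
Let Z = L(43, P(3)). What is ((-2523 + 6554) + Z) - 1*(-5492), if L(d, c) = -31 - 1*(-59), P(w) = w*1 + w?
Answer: 9551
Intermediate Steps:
P(w) = 2*w (P(w) = w + w = 2*w)
L(d, c) = 28 (L(d, c) = -31 + 59 = 28)
Z = 28
((-2523 + 6554) + Z) - 1*(-5492) = ((-2523 + 6554) + 28) - 1*(-5492) = (4031 + 28) + 5492 = 4059 + 5492 = 9551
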